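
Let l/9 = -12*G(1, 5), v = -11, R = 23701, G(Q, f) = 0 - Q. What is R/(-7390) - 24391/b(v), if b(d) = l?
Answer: -91404599/399060 ≈ -229.05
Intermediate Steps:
G(Q, f) = -Q
l = 108 (l = 9*(-(-12)) = 9*(-12*(-1)) = 9*12 = 108)
b(d) = 108
R/(-7390) - 24391/b(v) = 23701/(-7390) - 24391/108 = 23701*(-1/7390) - 24391*1/108 = -23701/7390 - 24391/108 = -91404599/399060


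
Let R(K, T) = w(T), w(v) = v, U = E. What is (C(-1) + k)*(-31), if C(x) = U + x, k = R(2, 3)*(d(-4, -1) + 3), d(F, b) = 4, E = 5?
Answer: -775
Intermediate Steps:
U = 5
R(K, T) = T
k = 21 (k = 3*(4 + 3) = 3*7 = 21)
C(x) = 5 + x
(C(-1) + k)*(-31) = ((5 - 1) + 21)*(-31) = (4 + 21)*(-31) = 25*(-31) = -775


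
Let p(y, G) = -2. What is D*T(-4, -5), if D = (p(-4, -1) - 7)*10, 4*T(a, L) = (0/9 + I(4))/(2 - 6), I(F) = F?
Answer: 45/2 ≈ 22.500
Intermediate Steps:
T(a, L) = -1/4 (T(a, L) = ((0/9 + 4)/(2 - 6))/4 = ((0*(1/9) + 4)/(-4))/4 = ((0 + 4)*(-1/4))/4 = (4*(-1/4))/4 = (1/4)*(-1) = -1/4)
D = -90 (D = (-2 - 7)*10 = -9*10 = -90)
D*T(-4, -5) = -90*(-1/4) = 45/2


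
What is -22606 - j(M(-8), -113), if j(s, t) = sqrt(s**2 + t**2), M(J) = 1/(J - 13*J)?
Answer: -22606 - sqrt(117679105)/96 ≈ -22719.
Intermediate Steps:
M(J) = -1/(12*J) (M(J) = 1/(-12*J) = -1/(12*J))
-22606 - j(M(-8), -113) = -22606 - sqrt((-1/12/(-8))**2 + (-113)**2) = -22606 - sqrt((-1/12*(-1/8))**2 + 12769) = -22606 - sqrt((1/96)**2 + 12769) = -22606 - sqrt(1/9216 + 12769) = -22606 - sqrt(117679105/9216) = -22606 - sqrt(117679105)/96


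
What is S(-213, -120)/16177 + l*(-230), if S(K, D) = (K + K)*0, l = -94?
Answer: 21620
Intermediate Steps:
S(K, D) = 0 (S(K, D) = (2*K)*0 = 0)
S(-213, -120)/16177 + l*(-230) = 0/16177 - 94*(-230) = 0*(1/16177) + 21620 = 0 + 21620 = 21620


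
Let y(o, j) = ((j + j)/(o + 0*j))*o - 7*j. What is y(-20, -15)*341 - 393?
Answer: 25182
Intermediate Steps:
y(o, j) = -5*j (y(o, j) = ((2*j)/(o + 0))*o - 7*j = ((2*j)/o)*o - 7*j = (2*j/o)*o - 7*j = 2*j - 7*j = -5*j)
y(-20, -15)*341 - 393 = -5*(-15)*341 - 393 = 75*341 - 393 = 25575 - 393 = 25182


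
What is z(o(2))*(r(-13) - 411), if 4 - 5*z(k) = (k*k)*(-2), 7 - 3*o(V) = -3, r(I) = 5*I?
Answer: -112336/45 ≈ -2496.4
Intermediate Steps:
o(V) = 10/3 (o(V) = 7/3 - 1/3*(-3) = 7/3 + 1 = 10/3)
z(k) = 4/5 + 2*k**2/5 (z(k) = 4/5 - k*k*(-2)/5 = 4/5 - k**2*(-2)/5 = 4/5 - (-2)*k**2/5 = 4/5 + 2*k**2/5)
z(o(2))*(r(-13) - 411) = (4/5 + 2*(10/3)**2/5)*(5*(-13) - 411) = (4/5 + (2/5)*(100/9))*(-65 - 411) = (4/5 + 40/9)*(-476) = (236/45)*(-476) = -112336/45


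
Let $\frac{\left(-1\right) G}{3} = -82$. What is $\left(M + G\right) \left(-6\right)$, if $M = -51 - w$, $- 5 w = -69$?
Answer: $- \frac{5436}{5} \approx -1087.2$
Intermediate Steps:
$w = \frac{69}{5}$ ($w = \left(- \frac{1}{5}\right) \left(-69\right) = \frac{69}{5} \approx 13.8$)
$G = 246$ ($G = \left(-3\right) \left(-82\right) = 246$)
$M = - \frac{324}{5}$ ($M = -51 - \frac{69}{5} = - \frac{324}{5} \approx -64.8$)
$\left(M + G\right) \left(-6\right) = \left(- \frac{324}{5} + 246\right) \left(-6\right) = \frac{906}{5} \left(-6\right) = - \frac{5436}{5}$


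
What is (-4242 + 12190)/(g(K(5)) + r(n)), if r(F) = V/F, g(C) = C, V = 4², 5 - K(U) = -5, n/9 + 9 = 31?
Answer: 393426/499 ≈ 788.43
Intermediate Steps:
n = 198 (n = -81 + 9*31 = -81 + 279 = 198)
K(U) = 10 (K(U) = 5 - 1*(-5) = 5 + 5 = 10)
V = 16
r(F) = 16/F
(-4242 + 12190)/(g(K(5)) + r(n)) = (-4242 + 12190)/(10 + 16/198) = 7948/(10 + 16*(1/198)) = 7948/(10 + 8/99) = 7948/(998/99) = 7948*(99/998) = 393426/499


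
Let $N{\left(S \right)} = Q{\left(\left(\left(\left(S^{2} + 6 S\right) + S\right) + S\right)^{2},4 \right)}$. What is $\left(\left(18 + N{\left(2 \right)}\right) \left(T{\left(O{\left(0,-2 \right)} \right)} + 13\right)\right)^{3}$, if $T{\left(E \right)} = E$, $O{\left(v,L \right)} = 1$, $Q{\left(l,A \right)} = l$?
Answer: $200407030208$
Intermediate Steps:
$N{\left(S \right)} = \left(S^{2} + 8 S\right)^{2}$ ($N{\left(S \right)} = \left(\left(\left(S^{2} + 6 S\right) + S\right) + S\right)^{2} = \left(\left(S^{2} + 7 S\right) + S\right)^{2} = \left(S^{2} + 8 S\right)^{2}$)
$\left(\left(18 + N{\left(2 \right)}\right) \left(T{\left(O{\left(0,-2 \right)} \right)} + 13\right)\right)^{3} = \left(\left(18 + 2^{2} \left(8 + 2\right)^{2}\right) \left(1 + 13\right)\right)^{3} = \left(\left(18 + 4 \cdot 10^{2}\right) 14\right)^{3} = \left(\left(18 + 4 \cdot 100\right) 14\right)^{3} = \left(\left(18 + 400\right) 14\right)^{3} = \left(418 \cdot 14\right)^{3} = 5852^{3} = 200407030208$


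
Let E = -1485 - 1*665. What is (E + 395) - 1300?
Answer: -3055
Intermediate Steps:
E = -2150 (E = -1485 - 665 = -2150)
(E + 395) - 1300 = (-2150 + 395) - 1300 = -1755 - 1300 = -3055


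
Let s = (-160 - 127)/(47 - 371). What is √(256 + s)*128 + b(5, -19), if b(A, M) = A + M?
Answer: -14 + 64*√83231/9 ≈ 2037.5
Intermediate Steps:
s = 287/324 (s = -287/(-324) = -287*(-1/324) = 287/324 ≈ 0.88580)
√(256 + s)*128 + b(5, -19) = √(256 + 287/324)*128 + (5 - 19) = √(83231/324)*128 - 14 = (√83231/18)*128 - 14 = 64*√83231/9 - 14 = -14 + 64*√83231/9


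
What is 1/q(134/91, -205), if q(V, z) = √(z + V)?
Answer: -I*√1685411/18521 ≈ -0.070095*I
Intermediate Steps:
q(V, z) = √(V + z)
1/q(134/91, -205) = 1/(√(134/91 - 205)) = 1/(√(-18521/91)) = 1/(I*√1685411/91) = -I*√1685411/18521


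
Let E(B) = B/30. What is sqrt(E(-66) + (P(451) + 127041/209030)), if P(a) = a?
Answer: 3*sqrt(87272073494)/41806 ≈ 21.199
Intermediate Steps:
E(B) = B/30 (E(B) = B*(1/30) = B/30)
sqrt(E(-66) + (P(451) + 127041/209030)) = sqrt((1/30)*(-66) + (451 + 127041/209030)) = sqrt(-11/5 + (451 + 127041*(1/209030))) = sqrt(-11/5 + (451 + 127041/209030)) = sqrt(-11/5 + 94399571/209030) = sqrt(18787941/41806) = 3*sqrt(87272073494)/41806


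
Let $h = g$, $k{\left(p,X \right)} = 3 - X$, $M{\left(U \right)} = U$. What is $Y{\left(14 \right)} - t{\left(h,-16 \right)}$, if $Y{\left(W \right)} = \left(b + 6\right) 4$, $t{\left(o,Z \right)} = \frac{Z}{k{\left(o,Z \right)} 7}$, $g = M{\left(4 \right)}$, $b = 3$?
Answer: $\frac{4804}{133} \approx 36.12$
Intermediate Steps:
$g = 4$
$h = 4$
$t{\left(o,Z \right)} = \frac{Z}{21 - 7 Z}$ ($t{\left(o,Z \right)} = \frac{Z}{\left(3 - Z\right) 7} = \frac{Z}{21 - 7 Z}$)
$Y{\left(W \right)} = 36$ ($Y{\left(W \right)} = \left(3 + 6\right) 4 = 9 \cdot 4 = 36$)
$Y{\left(14 \right)} - t{\left(h,-16 \right)} = 36 - \left(-1\right) \left(-16\right) \frac{1}{-21 + 7 \left(-16\right)} = 36 - \left(-1\right) \left(-16\right) \frac{1}{-21 - 112} = 36 - \left(-1\right) \left(-16\right) \frac{1}{-133} = 36 - \left(-1\right) \left(-16\right) \left(- \frac{1}{133}\right) = 36 - - \frac{16}{133} = 36 + \frac{16}{133} = \frac{4804}{133}$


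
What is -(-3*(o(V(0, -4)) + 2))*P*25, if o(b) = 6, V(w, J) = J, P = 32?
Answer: 19200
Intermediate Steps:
-(-3*(o(V(0, -4)) + 2))*P*25 = --3*(6 + 2)*32*25 = --3*8*32*25 = -(-24*32)*25 = -(-768)*25 = -1*(-19200) = 19200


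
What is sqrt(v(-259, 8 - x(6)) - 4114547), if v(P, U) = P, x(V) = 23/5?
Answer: I*sqrt(4114806) ≈ 2028.5*I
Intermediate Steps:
x(V) = 23/5 (x(V) = 23*(1/5) = 23/5)
sqrt(v(-259, 8 - x(6)) - 4114547) = sqrt(-259 - 4114547) = sqrt(-4114806) = I*sqrt(4114806)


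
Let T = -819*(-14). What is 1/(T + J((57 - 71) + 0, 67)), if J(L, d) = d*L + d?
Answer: 1/10595 ≈ 9.4384e-5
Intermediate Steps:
J(L, d) = d + L*d (J(L, d) = L*d + d = d + L*d)
T = 11466
1/(T + J((57 - 71) + 0, 67)) = 1/(11466 + 67*(1 + ((57 - 71) + 0))) = 1/(11466 + 67*(1 + (-14 + 0))) = 1/(11466 + 67*(1 - 14)) = 1/(11466 + 67*(-13)) = 1/(11466 - 871) = 1/10595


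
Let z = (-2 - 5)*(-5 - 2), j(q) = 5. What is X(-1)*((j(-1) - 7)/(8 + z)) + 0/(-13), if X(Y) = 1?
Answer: -2/57 ≈ -0.035088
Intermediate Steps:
z = 49 (z = -7*(-7) = 49)
X(-1)*((j(-1) - 7)/(8 + z)) + 0/(-13) = 1*((5 - 7)/(8 + 49)) + 0/(-13) = 1*(-2/57) + 0*(-1/13) = 1*(-2*1/57) + 0 = 1*(-2/57) + 0 = -2/57 + 0 = -2/57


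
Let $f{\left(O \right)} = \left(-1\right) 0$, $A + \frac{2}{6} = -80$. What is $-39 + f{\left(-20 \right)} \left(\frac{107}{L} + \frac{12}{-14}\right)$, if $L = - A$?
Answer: $-39$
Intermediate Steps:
$A = - \frac{241}{3}$ ($A = - \frac{1}{3} - 80 = - \frac{241}{3} \approx -80.333$)
$L = \frac{241}{3}$ ($L = \left(-1\right) \left(- \frac{241}{3}\right) = \frac{241}{3} \approx 80.333$)
$f{\left(O \right)} = 0$
$-39 + f{\left(-20 \right)} \left(\frac{107}{L} + \frac{12}{-14}\right) = -39 + 0 \left(\frac{107}{\frac{241}{3}} + \frac{12}{-14}\right) = -39 + 0 \left(107 \cdot \frac{3}{241} + 12 \left(- \frac{1}{14}\right)\right) = -39 + 0 \left(\frac{321}{241} - \frac{6}{7}\right) = -39 + 0 \cdot \frac{801}{1687} = -39 + 0 = -39$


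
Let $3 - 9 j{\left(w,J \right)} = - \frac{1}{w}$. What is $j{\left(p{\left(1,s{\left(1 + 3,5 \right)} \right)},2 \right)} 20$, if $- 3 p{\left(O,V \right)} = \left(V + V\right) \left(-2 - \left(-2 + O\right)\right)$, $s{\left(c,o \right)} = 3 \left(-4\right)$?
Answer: $\frac{115}{18} \approx 6.3889$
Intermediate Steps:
$s{\left(c,o \right)} = -12$
$p{\left(O,V \right)} = \frac{2 O V}{3}$ ($p{\left(O,V \right)} = - \frac{\left(V + V\right) \left(-2 - \left(-2 + O\right)\right)}{3} = - \frac{2 V \left(- O\right)}{3} = - \frac{\left(-2\right) O V}{3} = \frac{2 O V}{3}$)
$j{\left(w,J \right)} = \frac{1}{3} + \frac{1}{9 w}$ ($j{\left(w,J \right)} = \frac{1}{3} - \frac{\left(-1\right) \frac{1}{w}}{9} = \frac{1}{3} + \frac{1}{9 w}$)
$j{\left(p{\left(1,s{\left(1 + 3,5 \right)} \right)},2 \right)} 20 = \frac{1 + 3 \cdot \frac{2}{3} \cdot 1 \left(-12\right)}{9 \cdot \frac{2}{3} \cdot 1 \left(-12\right)} 20 = \frac{1 + 3 \left(-8\right)}{9 \left(-8\right)} 20 = \frac{1}{9} \left(- \frac{1}{8}\right) \left(1 - 24\right) 20 = \frac{1}{9} \left(- \frac{1}{8}\right) \left(-23\right) 20 = \frac{23}{72} \cdot 20 = \frac{115}{18}$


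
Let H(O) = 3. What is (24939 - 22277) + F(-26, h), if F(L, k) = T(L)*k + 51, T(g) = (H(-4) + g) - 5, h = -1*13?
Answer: 3077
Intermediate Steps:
h = -13
T(g) = -2 + g (T(g) = (3 + g) - 5 = -2 + g)
F(L, k) = 51 + k*(-2 + L) (F(L, k) = (-2 + L)*k + 51 = k*(-2 + L) + 51 = 51 + k*(-2 + L))
(24939 - 22277) + F(-26, h) = (24939 - 22277) + (51 - 13*(-2 - 26)) = 2662 + (51 - 13*(-28)) = 2662 + (51 + 364) = 2662 + 415 = 3077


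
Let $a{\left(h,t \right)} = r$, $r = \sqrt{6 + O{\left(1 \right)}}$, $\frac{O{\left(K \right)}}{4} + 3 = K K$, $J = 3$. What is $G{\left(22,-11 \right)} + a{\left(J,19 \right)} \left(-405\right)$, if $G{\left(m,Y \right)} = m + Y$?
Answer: $11 - 405 i \sqrt{2} \approx 11.0 - 572.76 i$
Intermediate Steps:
$G{\left(m,Y \right)} = Y + m$
$O{\left(K \right)} = -12 + 4 K^{2}$ ($O{\left(K \right)} = -12 + 4 K K = -12 + 4 K^{2}$)
$r = i \sqrt{2}$ ($r = \sqrt{6 - \left(12 - 4 \cdot 1^{2}\right)} = \sqrt{6 + \left(-12 + 4 \cdot 1\right)} = \sqrt{6 + \left(-12 + 4\right)} = \sqrt{6 - 8} = \sqrt{-2} = i \sqrt{2} \approx 1.4142 i$)
$a{\left(h,t \right)} = i \sqrt{2}$
$G{\left(22,-11 \right)} + a{\left(J,19 \right)} \left(-405\right) = \left(-11 + 22\right) + i \sqrt{2} \left(-405\right) = 11 - 405 i \sqrt{2}$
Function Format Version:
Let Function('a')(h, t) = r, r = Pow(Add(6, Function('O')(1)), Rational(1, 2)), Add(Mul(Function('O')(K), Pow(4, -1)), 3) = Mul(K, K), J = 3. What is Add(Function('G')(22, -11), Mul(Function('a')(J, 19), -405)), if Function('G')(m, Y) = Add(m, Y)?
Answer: Add(11, Mul(-405, I, Pow(2, Rational(1, 2)))) ≈ Add(11.000, Mul(-572.76, I))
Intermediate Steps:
Function('G')(m, Y) = Add(Y, m)
Function('O')(K) = Add(-12, Mul(4, Pow(K, 2))) (Function('O')(K) = Add(-12, Mul(4, Mul(K, K))) = Add(-12, Mul(4, Pow(K, 2))))
r = Mul(I, Pow(2, Rational(1, 2))) (r = Pow(Add(6, Add(-12, Mul(4, Pow(1, 2)))), Rational(1, 2)) = Pow(Add(6, Add(-12, Mul(4, 1))), Rational(1, 2)) = Pow(Add(6, Add(-12, 4)), Rational(1, 2)) = Pow(Add(6, -8), Rational(1, 2)) = Pow(-2, Rational(1, 2)) = Mul(I, Pow(2, Rational(1, 2))) ≈ Mul(1.4142, I))
Function('a')(h, t) = Mul(I, Pow(2, Rational(1, 2)))
Add(Function('G')(22, -11), Mul(Function('a')(J, 19), -405)) = Add(Add(-11, 22), Mul(Mul(I, Pow(2, Rational(1, 2))), -405)) = Add(11, Mul(-405, I, Pow(2, Rational(1, 2))))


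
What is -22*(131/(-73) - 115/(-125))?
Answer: 35112/1825 ≈ 19.239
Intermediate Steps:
-22*(131/(-73) - 115/(-125)) = -22*(131*(-1/73) - 115*(-1/125)) = -22*(-131/73 + 23/25) = -22*(-1596/1825) = 35112/1825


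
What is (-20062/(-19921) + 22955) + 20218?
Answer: 860069395/19921 ≈ 43174.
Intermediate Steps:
(-20062/(-19921) + 22955) + 20218 = (-20062*(-1/19921) + 22955) + 20218 = (20062/19921 + 22955) + 20218 = 457306617/19921 + 20218 = 860069395/19921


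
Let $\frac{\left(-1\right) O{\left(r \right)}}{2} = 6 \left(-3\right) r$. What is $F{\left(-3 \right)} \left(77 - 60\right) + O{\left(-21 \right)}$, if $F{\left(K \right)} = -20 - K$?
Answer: $-1045$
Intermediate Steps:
$O{\left(r \right)} = 36 r$ ($O{\left(r \right)} = - 2 \cdot 6 \left(-3\right) r = - 2 \left(- 18 r\right) = 36 r$)
$F{\left(-3 \right)} \left(77 - 60\right) + O{\left(-21 \right)} = \left(-20 - -3\right) \left(77 - 60\right) + 36 \left(-21\right) = \left(-20 + 3\right) 17 - 756 = \left(-17\right) 17 - 756 = -289 - 756 = -1045$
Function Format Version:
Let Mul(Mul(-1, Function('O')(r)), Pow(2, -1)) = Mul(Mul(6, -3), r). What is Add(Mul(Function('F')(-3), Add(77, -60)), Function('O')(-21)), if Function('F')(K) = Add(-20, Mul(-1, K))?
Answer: -1045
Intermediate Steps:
Function('O')(r) = Mul(36, r) (Function('O')(r) = Mul(-2, Mul(Mul(6, -3), r)) = Mul(-2, Mul(-18, r)) = Mul(36, r))
Add(Mul(Function('F')(-3), Add(77, -60)), Function('O')(-21)) = Add(Mul(Add(-20, Mul(-1, -3)), Add(77, -60)), Mul(36, -21)) = Add(Mul(Add(-20, 3), 17), -756) = Add(Mul(-17, 17), -756) = Add(-289, -756) = -1045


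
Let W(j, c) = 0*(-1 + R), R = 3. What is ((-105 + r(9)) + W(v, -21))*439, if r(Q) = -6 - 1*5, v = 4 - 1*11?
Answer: -50924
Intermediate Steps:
v = -7 (v = 4 - 11 = -7)
W(j, c) = 0 (W(j, c) = 0*(-1 + 3) = 0*2 = 0)
r(Q) = -11 (r(Q) = -6 - 5 = -11)
((-105 + r(9)) + W(v, -21))*439 = ((-105 - 11) + 0)*439 = (-116 + 0)*439 = -116*439 = -50924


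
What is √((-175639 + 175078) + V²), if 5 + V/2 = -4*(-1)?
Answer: I*√557 ≈ 23.601*I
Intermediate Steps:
V = -2 (V = -10 + 2*(-4*(-1)) = -10 + 2*4 = -10 + 8 = -2)
√((-175639 + 175078) + V²) = √((-175639 + 175078) + (-2)²) = √(-561 + 4) = √(-557) = I*√557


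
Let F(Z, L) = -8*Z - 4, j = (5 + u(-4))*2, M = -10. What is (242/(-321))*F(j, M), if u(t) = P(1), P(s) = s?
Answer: 24200/321 ≈ 75.389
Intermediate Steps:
u(t) = 1
j = 12 (j = (5 + 1)*2 = 6*2 = 12)
F(Z, L) = -4 - 8*Z
(242/(-321))*F(j, M) = (242/(-321))*(-4 - 8*12) = (242*(-1/321))*(-4 - 96) = -242/321*(-100) = 24200/321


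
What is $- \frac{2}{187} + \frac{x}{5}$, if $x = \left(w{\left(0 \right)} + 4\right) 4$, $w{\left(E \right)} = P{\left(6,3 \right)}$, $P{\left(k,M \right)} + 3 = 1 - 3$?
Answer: $- \frac{758}{935} \approx -0.8107$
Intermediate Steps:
$P{\left(k,M \right)} = -5$ ($P{\left(k,M \right)} = -3 + \left(1 - 3\right) = -3 - 2 = -5$)
$w{\left(E \right)} = -5$
$x = -4$ ($x = \left(-5 + 4\right) 4 = \left(-1\right) 4 = -4$)
$- \frac{2}{187} + \frac{x}{5} = - \frac{2}{187} - \frac{4}{5} = - \frac{758}{935}$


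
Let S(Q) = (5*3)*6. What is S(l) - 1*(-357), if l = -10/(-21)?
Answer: 447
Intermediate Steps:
l = 10/21 (l = -10*(-1/21) = 10/21 ≈ 0.47619)
S(Q) = 90 (S(Q) = 15*6 = 90)
S(l) - 1*(-357) = 90 - 1*(-357) = 90 + 357 = 447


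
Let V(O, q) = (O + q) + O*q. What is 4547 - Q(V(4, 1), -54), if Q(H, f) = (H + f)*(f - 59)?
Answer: -538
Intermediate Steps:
V(O, q) = O + q + O*q
Q(H, f) = (-59 + f)*(H + f) (Q(H, f) = (H + f)*(-59 + f) = (-59 + f)*(H + f))
4547 - Q(V(4, 1), -54) = 4547 - ((-54)² - 59*(4 + 1 + 4*1) - 59*(-54) + (4 + 1 + 4*1)*(-54)) = 4547 - (2916 - 59*(4 + 1 + 4) + 3186 + (4 + 1 + 4)*(-54)) = 4547 - (2916 - 59*9 + 3186 + 9*(-54)) = 4547 - (2916 - 531 + 3186 - 486) = 4547 - 1*5085 = 4547 - 5085 = -538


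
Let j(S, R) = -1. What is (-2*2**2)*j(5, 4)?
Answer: 8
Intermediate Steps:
(-2*2**2)*j(5, 4) = -2*2**2*(-1) = -2*4*(-1) = -8*(-1) = 8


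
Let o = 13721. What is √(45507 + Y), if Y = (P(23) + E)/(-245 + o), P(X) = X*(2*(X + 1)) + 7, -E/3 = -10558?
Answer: √2066157559173/6738 ≈ 213.33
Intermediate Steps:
E = 31674 (E = -3*(-10558) = 31674)
P(X) = 7 + X*(2 + 2*X) (P(X) = X*(2*(1 + X)) + 7 = X*(2 + 2*X) + 7 = 7 + X*(2 + 2*X))
Y = 32785/13476 (Y = ((7 + 2*23 + 2*23²) + 31674)/(-245 + 13721) = ((7 + 46 + 2*529) + 31674)/13476 = ((7 + 46 + 1058) + 31674)*(1/13476) = (1111 + 31674)*(1/13476) = 32785*(1/13476) = 32785/13476 ≈ 2.4328)
√(45507 + Y) = √(45507 + 32785/13476) = √(613285117/13476) = √2066157559173/6738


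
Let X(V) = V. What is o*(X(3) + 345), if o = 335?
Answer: 116580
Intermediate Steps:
o*(X(3) + 345) = 335*(3 + 345) = 335*348 = 116580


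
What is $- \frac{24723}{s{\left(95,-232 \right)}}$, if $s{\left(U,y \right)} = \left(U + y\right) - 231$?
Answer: $\frac{24723}{368} \approx 67.182$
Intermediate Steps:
$s{\left(U,y \right)} = -231 + U + y$
$- \frac{24723}{s{\left(95,-232 \right)}} = - \frac{24723}{-231 + 95 - 232} = - \frac{24723}{-368} = \left(-24723\right) \left(- \frac{1}{368}\right) = \frac{24723}{368}$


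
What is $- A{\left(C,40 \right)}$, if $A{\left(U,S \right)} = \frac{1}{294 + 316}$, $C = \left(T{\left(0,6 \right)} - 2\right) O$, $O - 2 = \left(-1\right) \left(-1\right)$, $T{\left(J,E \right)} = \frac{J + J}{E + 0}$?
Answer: $- \frac{1}{610} \approx -0.0016393$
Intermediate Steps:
$T{\left(J,E \right)} = \frac{2 J}{E}$
$O = 3$ ($O = 2 - -1 = 2 + 1 = 3$)
$C = -6$ ($C = \left(2 \cdot 0 \cdot \frac{1}{6} - 2\right) 3 = \left(0 - 2\right) 3 = \left(-2\right) 3 = -6$)
$A{\left(U,S \right)} = \frac{1}{610}$
$- A{\left(C,40 \right)} = \left(-1\right) \frac{1}{610} = - \frac{1}{610}$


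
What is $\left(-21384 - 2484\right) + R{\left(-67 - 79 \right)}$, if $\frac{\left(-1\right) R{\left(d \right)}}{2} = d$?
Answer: $-23576$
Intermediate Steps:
$R{\left(d \right)} = - 2 d$
$\left(-21384 - 2484\right) + R{\left(-67 - 79 \right)} = \left(-21384 - 2484\right) - 2 \left(-67 - 79\right) = -23868 - 2 \left(-67 - 79\right) = -23868 - -292 = -23868 + 292 = -23576$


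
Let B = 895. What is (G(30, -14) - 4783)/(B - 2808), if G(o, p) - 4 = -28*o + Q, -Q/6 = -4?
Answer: 5595/1913 ≈ 2.9247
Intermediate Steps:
Q = 24 (Q = -6*(-4) = 24)
G(o, p) = 28 - 28*o (G(o, p) = 4 + (-28*o + 24) = 4 + (24 - 28*o) = 28 - 28*o)
(G(30, -14) - 4783)/(B - 2808) = ((28 - 28*30) - 4783)/(895 - 2808) = ((28 - 840) - 4783)/(-1913) = (-812 - 4783)*(-1/1913) = -5595*(-1/1913) = 5595/1913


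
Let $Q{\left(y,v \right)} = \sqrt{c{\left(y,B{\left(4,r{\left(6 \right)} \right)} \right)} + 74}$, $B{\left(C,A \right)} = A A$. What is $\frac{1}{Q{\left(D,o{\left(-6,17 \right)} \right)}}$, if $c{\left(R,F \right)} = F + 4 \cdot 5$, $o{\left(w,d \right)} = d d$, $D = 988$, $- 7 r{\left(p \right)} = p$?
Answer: $\frac{7 \sqrt{4642}}{4642} \approx 0.10274$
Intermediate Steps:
$r{\left(p \right)} = - \frac{p}{7}$
$B{\left(C,A \right)} = A^{2}$
$o{\left(w,d \right)} = d^{2}$
$c{\left(R,F \right)} = 20 + F$ ($c{\left(R,F \right)} = F + 20 = 20 + F$)
$Q{\left(y,v \right)} = \frac{\sqrt{4642}}{7}$ ($Q{\left(y,v \right)} = \sqrt{\left(20 + \left(\left(- \frac{1}{7}\right) 6\right)^{2}\right) + 74} = \sqrt{\left(20 + \left(- \frac{6}{7}\right)^{2}\right) + 74} = \sqrt{\left(20 + \frac{36}{49}\right) + 74} = \sqrt{\frac{1016}{49} + 74} = \sqrt{\frac{4642}{49}} = \frac{\sqrt{4642}}{7}$)
$\frac{1}{Q{\left(D,o{\left(-6,17 \right)} \right)}} = \frac{1}{\frac{1}{7} \sqrt{4642}} = \frac{7 \sqrt{4642}}{4642}$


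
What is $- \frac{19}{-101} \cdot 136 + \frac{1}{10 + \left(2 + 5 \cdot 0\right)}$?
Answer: $\frac{31109}{1212} \approx 25.667$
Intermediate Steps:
$- \frac{19}{-101} \cdot 136 + \frac{1}{10 + \left(2 + 5 \cdot 0\right)} = \left(-19\right) \left(- \frac{1}{101}\right) 136 + \frac{1}{10 + \left(2 + 0\right)} = \frac{19}{101} \cdot 136 + \frac{1}{10 + 2} = \frac{2584}{101} + \frac{1}{12} = \frac{31109}{1212}$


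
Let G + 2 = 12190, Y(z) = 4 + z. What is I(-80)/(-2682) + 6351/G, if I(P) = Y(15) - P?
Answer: 879265/1816012 ≈ 0.48417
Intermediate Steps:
G = 12188 (G = -2 + 12190 = 12188)
I(P) = 19 - P (I(P) = (4 + 15) - P = 19 - P)
I(-80)/(-2682) + 6351/G = (19 - 1*(-80))/(-2682) + 6351/12188 = (19 + 80)*(-1/2682) + 6351*(1/12188) = 99*(-1/2682) + 6351/12188 = -11/298 + 6351/12188 = 879265/1816012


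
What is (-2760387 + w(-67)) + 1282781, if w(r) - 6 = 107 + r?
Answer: -1477560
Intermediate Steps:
w(r) = 113 + r (w(r) = 6 + (107 + r) = 113 + r)
(-2760387 + w(-67)) + 1282781 = (-2760387 + (113 - 67)) + 1282781 = (-2760387 + 46) + 1282781 = -2760341 + 1282781 = -1477560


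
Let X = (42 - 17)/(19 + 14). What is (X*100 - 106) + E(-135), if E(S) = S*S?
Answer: 600427/33 ≈ 18195.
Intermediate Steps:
X = 25/33 ≈ 0.75758
E(S) = S²
(X*100 - 106) + E(-135) = ((25/33)*100 - 106) + (-135)² = (2500/33 - 106) + 18225 = -998/33 + 18225 = 600427/33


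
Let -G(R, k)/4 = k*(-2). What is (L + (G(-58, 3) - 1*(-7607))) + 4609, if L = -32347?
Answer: -20107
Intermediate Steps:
G(R, k) = 8*k (G(R, k) = -4*k*(-2) = -(-8)*k = 8*k)
(L + (G(-58, 3) - 1*(-7607))) + 4609 = (-32347 + (8*3 - 1*(-7607))) + 4609 = (-32347 + (24 + 7607)) + 4609 = (-32347 + 7631) + 4609 = -24716 + 4609 = -20107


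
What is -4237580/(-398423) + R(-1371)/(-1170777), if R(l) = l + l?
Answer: 1654117891842/155488161557 ≈ 10.638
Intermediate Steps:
R(l) = 2*l
-4237580/(-398423) + R(-1371)/(-1170777) = -4237580/(-398423) + (2*(-1371))/(-1170777) = -4237580*(-1/398423) - 2742*(-1/1170777) = 4237580/398423 + 914/390259 = 1654117891842/155488161557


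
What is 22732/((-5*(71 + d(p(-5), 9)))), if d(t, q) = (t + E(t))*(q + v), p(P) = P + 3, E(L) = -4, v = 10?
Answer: 22732/215 ≈ 105.73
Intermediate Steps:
p(P) = 3 + P
d(t, q) = (-4 + t)*(10 + q) (d(t, q) = (t - 4)*(q + 10) = (-4 + t)*(10 + q))
22732/((-5*(71 + d(p(-5), 9)))) = 22732/((-5*(71 + (-40 - 4*9 + 10*(3 - 5) + 9*(3 - 5))))) = 22732/((-5*(71 + (-40 - 36 + 10*(-2) + 9*(-2))))) = 22732/((-5*(71 + (-40 - 36 - 20 - 18)))) = 22732/((-5*(71 - 114))) = 22732/((-5*(-43))) = 22732/215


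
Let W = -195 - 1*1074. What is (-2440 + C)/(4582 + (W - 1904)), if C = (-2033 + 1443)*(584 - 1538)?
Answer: 560420/1409 ≈ 397.74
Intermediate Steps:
W = -1269 (W = -195 - 1074 = -1269)
C = 562860 (C = -590*(-954) = 562860)
(-2440 + C)/(4582 + (W - 1904)) = (-2440 + 562860)/(4582 + (-1269 - 1904)) = 560420/(4582 - 3173) = 560420/1409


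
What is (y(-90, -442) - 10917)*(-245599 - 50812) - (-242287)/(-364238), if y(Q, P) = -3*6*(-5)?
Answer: 1168927849837199/364238 ≈ 3.2092e+9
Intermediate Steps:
y(Q, P) = 90 (y(Q, P) = -18*(-5) = 90)
(y(-90, -442) - 10917)*(-245599 - 50812) - (-242287)/(-364238) = (90 - 10917)*(-245599 - 50812) - (-242287)/(-364238) = -10827*(-296411) - (-242287)*(-1)/364238 = 3209241897 - 1*242287/364238 = 3209241897 - 242287/364238 = 1168927849837199/364238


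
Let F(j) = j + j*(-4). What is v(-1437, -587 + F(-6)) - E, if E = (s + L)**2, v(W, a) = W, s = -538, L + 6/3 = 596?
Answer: -4573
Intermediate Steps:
L = 594 (L = -2 + 596 = 594)
F(j) = -3*j (F(j) = j - 4*j = -3*j)
E = 3136 (E = (-538 + 594)**2 = 56**2 = 3136)
v(-1437, -587 + F(-6)) - E = -1437 - 1*3136 = -1437 - 3136 = -4573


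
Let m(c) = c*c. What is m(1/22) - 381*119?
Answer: -21944075/484 ≈ -45339.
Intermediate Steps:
m(c) = c²
m(1/22) - 381*119 = (1/22)² - 381*119 = (1/22)² - 45339 = 1/484 - 45339 = -21944075/484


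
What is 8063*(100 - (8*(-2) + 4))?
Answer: 903056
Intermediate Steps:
8063*(100 - (8*(-2) + 4)) = 8063*(100 - (-16 + 4)) = 8063*(100 - 1*(-12)) = 8063*(100 + 12) = 8063*112 = 903056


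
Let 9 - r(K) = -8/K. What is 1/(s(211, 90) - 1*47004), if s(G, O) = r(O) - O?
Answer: -45/2118821 ≈ -2.1238e-5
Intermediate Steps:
r(K) = 9 + 8/K (r(K) = 9 - (-8)/K = 9 + 8/K)
s(G, O) = 9 - O + 8/O (s(G, O) = (9 + 8/O) - O = 9 - O + 8/O)
1/(s(211, 90) - 1*47004) = 1/((9 - 1*90 + 8/90) - 1*47004) = 1/((9 - 90 + 8*(1/90)) - 47004) = 1/((9 - 90 + 4/45) - 47004) = 1/(-3641/45 - 47004) = 1/(-2118821/45) = -45/2118821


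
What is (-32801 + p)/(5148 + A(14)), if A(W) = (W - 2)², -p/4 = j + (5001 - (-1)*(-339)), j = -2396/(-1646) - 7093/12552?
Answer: -132880049483/13666981608 ≈ -9.7227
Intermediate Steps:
j = 9199757/10330296 (j = -2396*(-1/1646) - 7093*1/12552 = 1198/823 - 7093/12552 = 9199757/10330296 ≈ 0.89056)
p = -48169039709/2582574 (p = -4*(9199757/10330296 + (5001 - (-1)*(-339))) = -4*(9199757/10330296 + (5001 - 1*339)) = -4*(9199757/10330296 + (5001 - 339)) = -4*(9199757/10330296 + 4662) = -4*48169039709/10330296 = -48169039709/2582574 ≈ -18652.)
A(W) = (-2 + W)²
(-32801 + p)/(5148 + A(14)) = (-32801 - 48169039709/2582574)/(5148 + (-2 + 14)²) = -132880049483/(2582574*(5148 + 12²)) = -132880049483/(2582574*(5148 + 144)) = -132880049483/2582574/5292 = -132880049483/2582574*1/5292 = -132880049483/13666981608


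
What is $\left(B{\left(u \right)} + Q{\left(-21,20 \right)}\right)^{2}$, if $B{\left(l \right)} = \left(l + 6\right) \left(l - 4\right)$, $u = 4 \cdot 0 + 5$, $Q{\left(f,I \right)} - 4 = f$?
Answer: $36$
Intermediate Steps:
$Q{\left(f,I \right)} = 4 + f$
$u = 5$ ($u = 0 + 5 = 5$)
$B{\left(l \right)} = \left(-4 + l\right) \left(6 + l\right)$ ($B{\left(l \right)} = \left(6 + l\right) \left(-4 + l\right) = \left(-4 + l\right) \left(6 + l\right)$)
$\left(B{\left(u \right)} + Q{\left(-21,20 \right)}\right)^{2} = \left(\left(-24 + 5^{2} + 2 \cdot 5\right) + \left(4 - 21\right)\right)^{2} = \left(\left(-24 + 25 + 10\right) - 17\right)^{2} = \left(11 - 17\right)^{2} = \left(-6\right)^{2} = 36$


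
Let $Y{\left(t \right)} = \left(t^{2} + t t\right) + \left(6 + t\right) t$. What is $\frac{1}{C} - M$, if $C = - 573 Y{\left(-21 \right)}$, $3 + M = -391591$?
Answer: $\frac{268586884313}{685881} \approx 3.9159 \cdot 10^{5}$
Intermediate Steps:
$M = -391594$ ($M = -3 - 391591 = -391594$)
$Y{\left(t \right)} = 2 t^{2} + t \left(6 + t\right)$ ($Y{\left(t \right)} = \left(t^{2} + t^{2}\right) + t \left(6 + t\right) = 2 t^{2} + t \left(6 + t\right)$)
$C = -685881$ ($C = - 573 \cdot 3 \left(-21\right) \left(2 - 21\right) = - 573 \cdot 3 \left(-21\right) \left(-19\right) = \left(-573\right) 1197 = -685881$)
$\frac{1}{C} - M = \frac{1}{-685881} - -391594 = - \frac{1}{685881} + 391594 = \frac{268586884313}{685881}$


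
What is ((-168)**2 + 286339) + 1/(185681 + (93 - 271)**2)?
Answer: 68374986496/217365 ≈ 3.1456e+5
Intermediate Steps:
((-168)**2 + 286339) + 1/(185681 + (93 - 271)**2) = (28224 + 286339) + 1/(185681 + (-178)**2) = 314563 + 1/(185681 + 31684) = 314563 + 1/217365 = 68374986496/217365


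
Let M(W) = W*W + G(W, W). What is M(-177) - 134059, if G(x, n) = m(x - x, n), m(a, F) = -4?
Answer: -102734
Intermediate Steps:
G(x, n) = -4
M(W) = -4 + W² (M(W) = W*W - 4 = W² - 4 = -4 + W²)
M(-177) - 134059 = (-4 + (-177)²) - 134059 = (-4 + 31329) - 134059 = 31325 - 134059 = -102734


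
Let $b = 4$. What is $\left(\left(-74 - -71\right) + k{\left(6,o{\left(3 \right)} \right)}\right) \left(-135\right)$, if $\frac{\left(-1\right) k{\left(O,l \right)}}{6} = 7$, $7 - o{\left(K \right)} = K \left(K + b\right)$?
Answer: $6075$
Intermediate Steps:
$o{\left(K \right)} = 7 - K \left(4 + K\right)$ ($o{\left(K \right)} = 7 - K \left(K + 4\right) = 7 - K \left(4 + K\right)$)
$k{\left(O,l \right)} = -42$ ($k{\left(O,l \right)} = \left(-6\right) 7 = -42$)
$\left(\left(-74 - -71\right) + k{\left(6,o{\left(3 \right)} \right)}\right) \left(-135\right) = \left(\left(-74 - -71\right) - 42\right) \left(-135\right) = \left(\left(-74 + 71\right) - 42\right) \left(-135\right) = \left(-3 - 42\right) \left(-135\right) = \left(-45\right) \left(-135\right) = 6075$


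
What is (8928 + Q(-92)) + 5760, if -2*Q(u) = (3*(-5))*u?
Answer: 13998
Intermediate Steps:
Q(u) = 15*u/2 (Q(u) = -3*(-5)*u/2 = -(-15)*u/2 = 15*u/2)
(8928 + Q(-92)) + 5760 = (8928 + (15/2)*(-92)) + 5760 = (8928 - 690) + 5760 = 8238 + 5760 = 13998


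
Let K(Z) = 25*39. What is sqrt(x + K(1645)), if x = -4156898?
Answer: I*sqrt(4155923) ≈ 2038.6*I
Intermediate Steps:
K(Z) = 975
sqrt(x + K(1645)) = sqrt(-4156898 + 975) = sqrt(-4155923) = I*sqrt(4155923)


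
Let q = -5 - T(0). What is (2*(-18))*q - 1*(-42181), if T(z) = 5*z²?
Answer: 42361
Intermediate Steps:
q = -5 (q = -5 - 5*0² = -5 - 5*0 = -5 - 1*0 = -5 + 0 = -5)
(2*(-18))*q - 1*(-42181) = (2*(-18))*(-5) - 1*(-42181) = -36*(-5) + 42181 = 180 + 42181 = 42361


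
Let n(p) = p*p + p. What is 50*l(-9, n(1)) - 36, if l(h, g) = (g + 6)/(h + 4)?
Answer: -116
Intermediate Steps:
n(p) = p + p**2 (n(p) = p**2 + p = p + p**2)
l(h, g) = (6 + g)/(4 + h)
50*l(-9, n(1)) - 36 = 50*((6 + 1*(1 + 1))/(4 - 9)) - 36 = 50*((6 + 1*2)/(-5)) - 36 = 50*(-(6 + 2)/5) - 36 = 50*(-1/5*8) - 36 = 50*(-8/5) - 36 = -80 - 36 = -116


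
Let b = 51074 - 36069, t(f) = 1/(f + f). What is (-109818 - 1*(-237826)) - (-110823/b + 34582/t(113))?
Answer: -115351186797/15005 ≈ -7.6875e+6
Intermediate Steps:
t(f) = 1/(2*f)
b = 15005
(-109818 - 1*(-237826)) - (-110823/b + 34582/t(113)) = (-109818 - 1*(-237826)) - (-110823/15005 + 34582/(((½)/113))) = (-109818 + 237826) - (-110823*1/15005 + 34582/(((½)*(1/113)))) = 128008 - (-110823/15005 + 34582/(1/226)) = 128008 - (-110823/15005 + 34582*226) = 128008 - (-110823/15005 + 7815532) = 128008 - 1*117271946837/15005 = 128008 - 117271946837/15005 = -115351186797/15005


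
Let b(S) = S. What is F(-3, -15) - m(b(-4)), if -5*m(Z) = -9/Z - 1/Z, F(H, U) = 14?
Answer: 29/2 ≈ 14.500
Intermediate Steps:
m(Z) = 2/Z (m(Z) = -(-9/Z - 1/Z)/5 = -(-2)/Z = 2/Z)
F(-3, -15) - m(b(-4)) = 14 - 2/(-4) = 14 - 2*(-1)/4 = 14 - 1*(-½) = 14 + ½ = 29/2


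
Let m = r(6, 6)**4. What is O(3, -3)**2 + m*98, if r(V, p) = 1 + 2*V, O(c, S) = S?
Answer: 2798987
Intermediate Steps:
m = 28561 (m = (1 + 2*6)**4 = (1 + 12)**4 = 13**4 = 28561)
O(3, -3)**2 + m*98 = (-3)**2 + 28561*98 = 9 + 2798978 = 2798987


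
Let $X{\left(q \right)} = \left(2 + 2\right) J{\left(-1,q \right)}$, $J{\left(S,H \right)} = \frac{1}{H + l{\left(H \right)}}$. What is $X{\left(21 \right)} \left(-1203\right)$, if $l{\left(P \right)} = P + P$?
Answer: $- \frac{1604}{21} \approx -76.381$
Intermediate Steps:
$l{\left(P \right)} = 2 P$
$J{\left(S,H \right)} = \frac{1}{3 H}$ ($J{\left(S,H \right)} = \frac{1}{H + 2 H} = \frac{1}{3 H}$)
$X{\left(q \right)} = \frac{4}{3 q}$ ($X{\left(q \right)} = \left(2 + 2\right) \frac{1}{3 q} = 4 \frac{1}{3 q} = \frac{4}{3 q}$)
$X{\left(21 \right)} \left(-1203\right) = \frac{4}{3 \cdot 21} \left(-1203\right) = \frac{4}{3} \cdot \frac{1}{21} \left(-1203\right) = \frac{4}{63} \left(-1203\right) = - \frac{1604}{21}$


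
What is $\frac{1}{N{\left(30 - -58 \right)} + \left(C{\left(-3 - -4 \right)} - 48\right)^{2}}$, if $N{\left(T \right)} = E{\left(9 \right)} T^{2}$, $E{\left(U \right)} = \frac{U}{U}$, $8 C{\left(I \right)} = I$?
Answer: $\frac{64}{642305} \approx 9.9641 \cdot 10^{-5}$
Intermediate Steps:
$C{\left(I \right)} = \frac{I}{8}$
$E{\left(U \right)} = 1$
$N{\left(T \right)} = T^{2}$ ($N{\left(T \right)} = 1 T^{2} = T^{2}$)
$\frac{1}{N{\left(30 - -58 \right)} + \left(C{\left(-3 - -4 \right)} - 48\right)^{2}} = \frac{1}{\left(30 - -58\right)^{2} + \left(\frac{-3 - -4}{8} - 48\right)^{2}} = \frac{1}{\left(30 + 58\right)^{2} + \left(\frac{-3 + 4}{8} - 48\right)^{2}} = \frac{1}{88^{2} + \left(\frac{1}{8} \cdot 1 - 48\right)^{2}} = \frac{1}{7744 + \left(\frac{1}{8} - 48\right)^{2}} = \frac{1}{7744 + \left(- \frac{383}{8}\right)^{2}} = \frac{1}{7744 + \frac{146689}{64}} = \frac{1}{\frac{642305}{64}} = \frac{64}{642305}$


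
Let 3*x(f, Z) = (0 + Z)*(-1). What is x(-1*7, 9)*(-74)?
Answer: 222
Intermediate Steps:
x(f, Z) = -Z/3 (x(f, Z) = ((0 + Z)*(-1))/3 = (Z*(-1))/3 = (-Z)/3 = -Z/3)
x(-1*7, 9)*(-74) = -⅓*9*(-74) = -3*(-74) = 222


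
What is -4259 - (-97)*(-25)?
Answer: -6684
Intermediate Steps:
-4259 - (-97)*(-25) = -4259 - 1*2425 = -4259 - 2425 = -6684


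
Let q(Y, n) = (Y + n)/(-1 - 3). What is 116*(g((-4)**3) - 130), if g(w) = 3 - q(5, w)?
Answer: -16443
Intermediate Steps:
q(Y, n) = -Y/4 - n/4 (q(Y, n) = (Y + n)/(-4) = (Y + n)*(-1/4) = -Y/4 - n/4)
g(w) = 17/4 + w/4 (g(w) = 3 - (-1/4*5 - w/4) = 3 - (-5/4 - w/4) = 3 + (5/4 + w/4) = 17/4 + w/4)
116*(g((-4)**3) - 130) = 116*((17/4 + (1/4)*(-4)**3) - 130) = 116*((17/4 + (1/4)*(-64)) - 130) = 116*((17/4 - 16) - 130) = 116*(-47/4 - 130) = 116*(-567/4) = -16443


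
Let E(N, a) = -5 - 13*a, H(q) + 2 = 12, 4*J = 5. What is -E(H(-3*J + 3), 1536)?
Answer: 19973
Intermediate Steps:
J = 5/4 (J = (¼)*5 = 5/4 ≈ 1.2500)
H(q) = 10 (H(q) = -2 + 12 = 10)
-E(H(-3*J + 3), 1536) = -(-5 - 13*1536) = -(-5 - 19968) = -1*(-19973) = 19973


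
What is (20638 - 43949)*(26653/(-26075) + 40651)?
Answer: -24708451837492/26075 ≈ -9.4759e+8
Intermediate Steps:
(20638 - 43949)*(26653/(-26075) + 40651) = -23311*(26653*(-1/26075) + 40651) = -23311*(-26653/26075 + 40651) = -23311*1059948172/26075 = -24708451837492/26075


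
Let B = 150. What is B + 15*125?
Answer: 2025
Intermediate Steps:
B + 15*125 = 150 + 15*125 = 150 + 1875 = 2025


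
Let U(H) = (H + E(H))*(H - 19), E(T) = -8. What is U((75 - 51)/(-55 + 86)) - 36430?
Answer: -34882670/961 ≈ -36298.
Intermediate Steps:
U(H) = (-19 + H)*(-8 + H) (U(H) = (H - 8)*(H - 19) = (-8 + H)*(-19 + H) = (-19 + H)*(-8 + H))
U((75 - 51)/(-55 + 86)) - 36430 = (152 + ((75 - 51)/(-55 + 86))² - 27*(75 - 51)/(-55 + 86)) - 36430 = (152 + (24/31)² - 648/31) - 36430 = (152 + (24*(1/31))² - 648/31) - 36430 = (152 + (24/31)² - 27*24/31) - 36430 = (152 + 576/961 - 648/31) - 36430 = 126560/961 - 36430 = -34882670/961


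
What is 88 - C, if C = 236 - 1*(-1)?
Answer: -149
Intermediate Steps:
C = 237 (C = 236 + 1 = 237)
88 - C = 88 - 1*237 = 88 - 237 = -149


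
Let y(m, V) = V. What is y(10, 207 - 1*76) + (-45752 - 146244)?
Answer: -191865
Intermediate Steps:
y(10, 207 - 1*76) + (-45752 - 146244) = (207 - 1*76) + (-45752 - 146244) = (207 - 76) - 191996 = 131 - 191996 = -191865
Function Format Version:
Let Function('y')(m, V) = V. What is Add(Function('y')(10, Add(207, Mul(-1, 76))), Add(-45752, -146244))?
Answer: -191865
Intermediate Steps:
Add(Function('y')(10, Add(207, Mul(-1, 76))), Add(-45752, -146244)) = Add(Add(207, Mul(-1, 76)), Add(-45752, -146244)) = Add(Add(207, -76), -191996) = Add(131, -191996) = -191865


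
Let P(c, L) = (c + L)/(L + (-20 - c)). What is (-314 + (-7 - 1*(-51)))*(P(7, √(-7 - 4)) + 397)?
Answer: -3963627/37 + 459*I*√11/37 ≈ -1.0713e+5 + 41.144*I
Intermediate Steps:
P(c, L) = (L + c)/(-20 + L - c)
(-314 + (-7 - 1*(-51)))*(P(7, √(-7 - 4)) + 397) = (-314 + (-7 - 1*(-51)))*((-√(-7 - 4) - 1*7)/(20 + 7 - √(-7 - 4)) + 397) = (-314 + (-7 + 51))*((-√(-11) - 7)/(20 + 7 - √(-11)) + 397) = (-314 + 44)*((-I*√11 - 7)/(20 + 7 - I*√11) + 397) = -270*((-I*√11 - 7)/(20 + 7 - I*√11) + 397) = -270*((-7 - I*√11)/(27 - I*√11) + 397) = -270*(397 + (-7 - I*√11)/(27 - I*√11)) = -107190 - 270*(-7 - I*√11)/(27 - I*√11)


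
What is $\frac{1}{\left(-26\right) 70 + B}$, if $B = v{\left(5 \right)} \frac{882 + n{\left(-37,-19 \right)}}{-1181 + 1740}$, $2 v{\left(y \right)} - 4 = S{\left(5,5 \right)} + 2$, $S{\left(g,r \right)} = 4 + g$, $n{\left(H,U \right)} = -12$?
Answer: $- \frac{559}{1010855} \approx -0.000553$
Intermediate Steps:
$v{\left(y \right)} = \frac{15}{2}$ ($v{\left(y \right)} = 2 + \frac{\left(4 + 5\right) + 2}{2} = 2 + \frac{9 + 2}{2} = 2 + \frac{1}{2} \cdot 11 = 2 + \frac{11}{2} = \frac{15}{2}$)
$B = \frac{6525}{559}$ ($B = \frac{15 \frac{882 - 12}{-1181 + 1740}}{2} = \frac{15 \cdot \frac{870}{559}}{2} = \frac{15 \cdot 870 \cdot \frac{1}{559}}{2} = \frac{15}{2} \cdot \frac{870}{559} = \frac{6525}{559} \approx 11.673$)
$\frac{1}{\left(-26\right) 70 + B} = \frac{1}{\left(-26\right) 70 + \frac{6525}{559}} = \frac{1}{-1820 + \frac{6525}{559}} = \frac{1}{- \frac{1010855}{559}} = - \frac{559}{1010855}$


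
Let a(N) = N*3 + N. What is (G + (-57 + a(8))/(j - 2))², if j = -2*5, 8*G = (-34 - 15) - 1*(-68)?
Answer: 11449/576 ≈ 19.877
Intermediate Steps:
G = 19/8 (G = ((-34 - 15) - 1*(-68))/8 = (-49 + 68)/8 = (⅛)*19 = 19/8 ≈ 2.3750)
a(N) = 4*N (a(N) = 3*N + N = 4*N)
j = -10
(G + (-57 + a(8))/(j - 2))² = (19/8 + (-57 + 4*8)/(-10 - 2))² = (19/8 + (-57 + 32)/(-12))² = (19/8 - 25*(-1/12))² = (19/8 + 25/12)² = (107/24)² = 11449/576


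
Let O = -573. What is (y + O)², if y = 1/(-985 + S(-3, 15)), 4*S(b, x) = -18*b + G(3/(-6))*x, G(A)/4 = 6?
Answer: 1020506060401/3108169 ≈ 3.2833e+5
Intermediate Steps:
G(A) = 24 (G(A) = 4*6 = 24)
S(b, x) = 6*x - 9*b/2 (S(b, x) = (-18*b + 24*x)/4 = 6*x - 9*b/2)
y = -2/1763 (y = 1/(-985 + (6*15 - 9/2*(-3))) = 1/(-985 + (90 + 27/2)) = 1/(-985 + 207/2) = 1/(-1763/2) = -2/1763 ≈ -0.0011344)
(y + O)² = (-2/1763 - 573)² = (-1010201/1763)² = 1020506060401/3108169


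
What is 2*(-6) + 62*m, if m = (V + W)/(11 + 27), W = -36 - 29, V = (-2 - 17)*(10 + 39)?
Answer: -31104/19 ≈ -1637.1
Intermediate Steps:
V = -931 (V = -19*49 = -931)
W = -65
m = -498/19 (m = (-931 - 65)/(11 + 27) = -996/38 = -996*1/38 = -498/19 ≈ -26.211)
2*(-6) + 62*m = 2*(-6) + 62*(-498/19) = -12 - 30876/19 = -31104/19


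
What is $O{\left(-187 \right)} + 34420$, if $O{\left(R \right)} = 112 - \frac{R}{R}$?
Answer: $34531$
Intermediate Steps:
$O{\left(R \right)} = 111$ ($O{\left(R \right)} = 112 - 1 = 111$)
$O{\left(-187 \right)} + 34420 = 111 + 34420 = 34531$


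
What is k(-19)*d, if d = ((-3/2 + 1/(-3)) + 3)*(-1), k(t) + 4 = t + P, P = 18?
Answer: 35/6 ≈ 5.8333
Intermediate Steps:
k(t) = 14 + t (k(t) = -4 + (t + 18) = -4 + (18 + t) = 14 + t)
d = -7/6 (d = ((-3*1/2 + 1*(-1/3)) + 3)*(-1) = ((-3/2 - 1/3) + 3)*(-1) = (-11/6 + 3)*(-1) = (7/6)*(-1) = -7/6 ≈ -1.1667)
k(-19)*d = (14 - 19)*(-7/6) = -5*(-7/6) = 35/6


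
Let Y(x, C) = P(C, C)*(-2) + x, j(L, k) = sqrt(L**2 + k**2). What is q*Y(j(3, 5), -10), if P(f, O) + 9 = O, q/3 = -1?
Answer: -114 - 3*sqrt(34) ≈ -131.49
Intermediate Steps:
q = -3 (q = 3*(-1) = -3)
P(f, O) = -9 + O
Y(x, C) = 18 + x - 2*C (Y(x, C) = (-9 + C)*(-2) + x = (18 - 2*C) + x = 18 + x - 2*C)
q*Y(j(3, 5), -10) = -3*(18 + sqrt(3**2 + 5**2) - 2*(-10)) = -3*(18 + sqrt(9 + 25) + 20) = -3*(18 + sqrt(34) + 20) = -3*(38 + sqrt(34)) = -114 - 3*sqrt(34)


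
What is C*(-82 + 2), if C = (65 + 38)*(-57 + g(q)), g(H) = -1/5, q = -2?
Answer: 471328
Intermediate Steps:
g(H) = -⅕ (g(H) = -1*⅕ = -⅕)
C = -29458/5 (C = (65 + 38)*(-57 - ⅕) = 103*(-286/5) = -29458/5 ≈ -5891.6)
C*(-82 + 2) = -29458*(-82 + 2)/5 = -29458/5*(-80) = 471328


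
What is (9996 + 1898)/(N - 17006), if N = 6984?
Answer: -5947/5011 ≈ -1.1868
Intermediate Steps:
(9996 + 1898)/(N - 17006) = (9996 + 1898)/(6984 - 17006) = 11894/(-10022) = 11894*(-1/10022) = -5947/5011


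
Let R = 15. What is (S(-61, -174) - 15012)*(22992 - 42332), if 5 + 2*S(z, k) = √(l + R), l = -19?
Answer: 290380430 - 19340*I ≈ 2.9038e+8 - 19340.0*I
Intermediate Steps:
S(z, k) = -5/2 + I (S(z, k) = -5/2 + √(-19 + 15)/2 = -5/2 + √(-4)/2 = -5/2 + (2*I)/2 = -5/2 + I)
(S(-61, -174) - 15012)*(22992 - 42332) = ((-5/2 + I) - 15012)*(22992 - 42332) = (-30029/2 + I)*(-19340) = 290380430 - 19340*I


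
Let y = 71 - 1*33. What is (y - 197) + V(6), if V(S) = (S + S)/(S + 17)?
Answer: -3645/23 ≈ -158.48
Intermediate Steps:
V(S) = 2*S/(17 + S) (V(S) = (2*S)/(17 + S) = 2*S/(17 + S))
y = 38 (y = 71 - 33 = 38)
(y - 197) + V(6) = (38 - 197) + 2*6/(17 + 6) = -159 + 2*6/23 = -159 + 2*6*(1/23) = -159 + 12/23 = -3645/23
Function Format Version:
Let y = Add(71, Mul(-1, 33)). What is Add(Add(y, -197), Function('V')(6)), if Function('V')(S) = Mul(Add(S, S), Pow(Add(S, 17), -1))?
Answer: Rational(-3645, 23) ≈ -158.48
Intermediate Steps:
Function('V')(S) = Mul(2, S, Pow(Add(17, S), -1)) (Function('V')(S) = Mul(Mul(2, S), Pow(Add(17, S), -1)) = Mul(2, S, Pow(Add(17, S), -1)))
y = 38 (y = Add(71, -33) = 38)
Add(Add(y, -197), Function('V')(6)) = Add(Add(38, -197), Mul(2, 6, Pow(Add(17, 6), -1))) = Add(-159, Mul(2, 6, Pow(23, -1))) = Add(-159, Mul(2, 6, Rational(1, 23))) = Add(-159, Rational(12, 23)) = Rational(-3645, 23)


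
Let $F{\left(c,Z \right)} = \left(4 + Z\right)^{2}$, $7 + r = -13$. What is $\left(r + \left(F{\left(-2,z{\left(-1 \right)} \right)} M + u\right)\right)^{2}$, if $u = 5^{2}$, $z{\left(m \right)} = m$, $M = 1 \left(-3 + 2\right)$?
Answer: $16$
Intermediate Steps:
$r = -20$ ($r = -7 - 13 = -20$)
$M = -1$ ($M = 1 \left(-1\right) = -1$)
$u = 25$
$\left(r + \left(F{\left(-2,z{\left(-1 \right)} \right)} M + u\right)\right)^{2} = \left(-20 + \left(\left(4 - 1\right)^{2} \left(-1\right) + 25\right)\right)^{2} = \left(-20 + \left(3^{2} \left(-1\right) + 25\right)\right)^{2} = \left(-20 + \left(9 \left(-1\right) + 25\right)\right)^{2} = \left(-20 + \left(-9 + 25\right)\right)^{2} = \left(-20 + 16\right)^{2} = \left(-4\right)^{2} = 16$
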